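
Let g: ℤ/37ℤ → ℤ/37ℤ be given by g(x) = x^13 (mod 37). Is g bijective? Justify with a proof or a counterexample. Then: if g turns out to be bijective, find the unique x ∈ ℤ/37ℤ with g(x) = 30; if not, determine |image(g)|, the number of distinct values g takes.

3

Since 37 is prime, the nonzero elements of ℤ/37ℤ form a cyclic group of order 36.
As gcd(13, 36) = 1, raising to the 13th power is a bijection on this group: if x_1^13 ≡ x_2^13 then (x_1x_2^{−1})^13 = 1, and the only element of order dividing gcd(13, 36) = 1 is 1, so x_1 = x_2.
With g(0) = 0 this makes g injective on all of ℤ/37ℤ, hence bijective (finite equal-size domain and codomain). In particular g is bijective.
Since g is bijective, we find the preimage of 30. The inverse of x ↦ x^13 on (ℤ/37ℤ)^× is x ↦ x^25, because 13·25 = 325 = 9·36 + 1 ≡ 1 (mod 36) and x^{36} = 1 for x ≠ 0 (Fermat). So g⁻¹(30) = 30^25 mod 37.
Repeated squaring mod 37: 30^1 ≡ 30, 30^2 ≡ 30² = 900 ≡ 12, 30^4 ≡ 12² = 144 ≡ 33, 30^8 ≡ 33² = 1089 ≡ 16, 30^16 ≡ 16² = 256 ≡ 34. Since 25 = 16 + 8 + 1, 30^25 ≡ 34·16·30: 34·16 = 544 ≡ 26, then 26·30 = 780 ≡ 3. So 30^25 ≡ 3 (mod 37).
Hence g⁻¹(30) = 3.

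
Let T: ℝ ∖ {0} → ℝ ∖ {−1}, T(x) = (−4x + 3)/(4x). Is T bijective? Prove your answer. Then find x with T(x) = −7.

-1/8

Suppose T(a) = T(b). Cross-multiplying: (−4a + 3)(4b) = (−4b + 3)(4a).
Expanding both sides and cancelling the symmetric terms leaves −12·(a − b) = 0. Since −12 ≠ 0, a = b. So T is injective.
For any y ≠ −1, solving y(4x) = −4x + 3 for x gives a well-defined x ≠ 0. So T is surjective.
Thus T is bijective.
Solving T(x) = −7: cross-multiplying gives −4x + 3 = −7(4x), which rearranges to 24x = −3, so x = −1/8.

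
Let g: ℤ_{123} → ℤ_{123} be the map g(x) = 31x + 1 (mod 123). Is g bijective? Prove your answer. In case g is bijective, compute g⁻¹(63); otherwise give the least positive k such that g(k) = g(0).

2

Recall that injectivity means: for all a, b in the domain, g(a) = g(b) implies a = b.
If g(a) = g(b), then 31a ≡ 31b (mod 123). Because gcd(31, 123) = 1, we may cancel 31 to get a ≡ b (mod 123).
We now compute 31⁻¹ mod 123 explicitly. Euclid's algorithm: 123 = 3·31 + 30, 31 = 1·30 + 1; back-substituting gives 1 = 4·31 − 1·123, so 31⁻¹ ≡ 4 (mod 123).
Then y ↦ 4(y − 1) is a two-sided inverse to g, so every y ∈ ℤ_{123} has a preimage.
So g is bijective.
Since g is bijective, we compute g⁻¹(63): solve 31x + 1 ≡ 63 (mod 123), i.e. 31x ≡ 62 (mod 123).
Multiplying by 31⁻¹ = 4 gives x ≡ 4·62 = 248 = 2·123 + 2 ≡ 2 (mod 123).
Check: g(2) = 31·2 + 1 = 63 ≡ 63 (mod 123).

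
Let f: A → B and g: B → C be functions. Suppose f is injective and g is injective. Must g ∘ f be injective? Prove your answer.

Suppose (g ∘ f)(a) = (g ∘ f)(b), i.e. g(f(a)) = g(f(b)).
Since g is injective, f(a) = f(b). Since f is injective, a = b. Thus g ∘ f is injective.

injective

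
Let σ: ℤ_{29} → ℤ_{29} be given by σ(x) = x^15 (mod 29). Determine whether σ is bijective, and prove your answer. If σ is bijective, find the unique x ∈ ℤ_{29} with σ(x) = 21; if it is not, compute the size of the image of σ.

Since 29 is prime, the nonzero elements of ℤ_{29} form a cyclic group of order 28.
As gcd(15, 28) = 1, raising to the 15th power is a bijection on this group: if x_1^15 ≡ x_2^15 then (x_1x_2^{−1})^15 = 1, and the only element of order dividing gcd(15, 28) = 1 is 1, so x_1 = x_2.
With σ(0) = 0 this makes σ injective on all of ℤ_{29}, hence bijective (finite equal-size domain and codomain). In particular σ is bijective.
Since σ is bijective, we find the preimage of 21. The inverse of x ↦ x^15 on (ℤ_{29})^× is x ↦ x^15, because 15·15 = 225 = 8·28 + 1 ≡ 1 (mod 28) and x^{28} = 1 for x ≠ 0 (Fermat). So σ⁻¹(21) = 21^15 mod 29.
Repeated squaring mod 29: 21^1 ≡ 21, 21^2 ≡ 21² = 441 ≡ 6, 21^4 ≡ 6² = 36 ≡ 7, 21^8 ≡ 7² = 49 ≡ 20. Since 15 = 8 + 4 + 2 + 1, 21^15 ≡ 20·7·6·21: 20·7 = 140 ≡ 24, then 24·6 = 144 ≡ 28, then 28·21 = 588 ≡ 8. So 21^15 ≡ 8 (mod 29).
Hence σ⁻¹(21) = 8.

8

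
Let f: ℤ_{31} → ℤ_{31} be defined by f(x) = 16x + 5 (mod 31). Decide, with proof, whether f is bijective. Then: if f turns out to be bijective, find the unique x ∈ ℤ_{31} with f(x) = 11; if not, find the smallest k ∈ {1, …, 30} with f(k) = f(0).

12

If f(s) = f(t), then 16s ≡ 16t (mod 31). Because gcd(16, 31) = 1, we may cancel 16 to get s ≡ t (mod 31).
We now compute 16⁻¹ mod 31 explicitly. Euclid's algorithm: 31 = 1·16 + 15, 16 = 1·15 + 1; back-substituting gives 1 = 2·16 − 1·31, so 16⁻¹ ≡ 2 (mod 31).
For any y ∈ ℤ_{31}, x = 2(y − 5) mod 31 satisfies f(x) = 16·2(y − 5) + 5 ≡ y (since 16·2 ≡ 1 mod 31). So every y has a preimage.
So f is bijective.
Since f is bijective, we compute f⁻¹(11): solve 16x + 5 ≡ 11 (mod 31), i.e. 16x ≡ 6 (mod 31).
Multiplying by 16⁻¹ = 2 gives x ≡ 2·6 = 12 ≡ 12 (mod 31).
Check: f(12) = 16·12 + 5 = 197 = 6·31 + 11 ≡ 11 (mod 31).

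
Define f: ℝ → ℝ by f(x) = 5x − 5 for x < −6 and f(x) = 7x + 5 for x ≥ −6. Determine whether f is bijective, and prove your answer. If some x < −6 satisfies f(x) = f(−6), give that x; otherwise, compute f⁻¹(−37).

-32/5

Both pieces are strictly increasing (slopes 5 and 7), so each is injective on its own interval.
The left piece maps (−∞, −6) onto (−∞, −35); the right piece maps [−6, ∞) onto [−37, ∞).
These images overlap. In particular f(−6) = −37 (right piece), and solving 5x − 5 = −37 on the left piece gives x = −32/5 < −6.
So f(−32/5) = f(−6) with −32/5 ≠ −6, and f is not injective, hence not bijective. This x = −32/5 is the requested value below −6.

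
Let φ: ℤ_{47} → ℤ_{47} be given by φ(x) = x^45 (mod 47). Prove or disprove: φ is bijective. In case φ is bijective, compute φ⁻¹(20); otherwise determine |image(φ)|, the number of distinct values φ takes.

Since 47 is prime, the nonzero elements of ℤ_{47} form a cyclic group of order 46.
As gcd(45, 46) = 1, raising to the 45th power is a bijection on this group: if u^45 ≡ v^45 then (uv^{−1})^45 = 1, and the only element of order dividing gcd(45, 46) = 1 is 1, so u = v.
With φ(0) = 0 this makes φ injective on all of ℤ_{47}, hence bijective (finite equal-size domain and codomain). In particular φ is bijective.
Since φ is bijective, we find the preimage of 20. The inverse of x ↦ x^45 on (ℤ_{47})^× is x ↦ x^45, because 45·45 = 2025 = 44·46 + 1 ≡ 1 (mod 46) and x^{46} = 1 for x ≠ 0 (Fermat). So φ⁻¹(20) = 20^45 mod 47.
Repeated squaring mod 47: 20^1 ≡ 20, 20^2 ≡ 20² = 400 ≡ 24, 20^4 ≡ 24² = 576 ≡ 12, 20^8 ≡ 12² = 144 ≡ 3, 20^16 ≡ 3² = 9, 20^32 ≡ 9² = 81 ≡ 34. Since 45 = 32 + 8 + 4 + 1, 20^45 ≡ 34·3·12·20: 34·3 = 102 ≡ 8, then 8·12 = 96 ≡ 2, then 2·20 = 40. So 20^45 ≡ 40 (mod 47).
Hence φ⁻¹(20) = 40.

40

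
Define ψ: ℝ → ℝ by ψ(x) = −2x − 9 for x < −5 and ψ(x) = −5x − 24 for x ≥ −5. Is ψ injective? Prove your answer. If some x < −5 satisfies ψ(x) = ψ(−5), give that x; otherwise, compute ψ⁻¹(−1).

-23/5

Both pieces are strictly decreasing (slopes −2 and −5), so each is injective on its own interval.
The left piece maps (−∞, −5) onto (1, ∞); the right piece maps [−5, ∞) onto (−∞, 1].
These images are disjoint, so no value is attained by both pieces. Therefore ψ is injective.
Because the two images are disjoint, no x < −5 has ψ(x) = ψ(−5), so we compute ψ⁻¹(−1): −1 lies in (−∞, 1], so solve −5x − 24 = −1: x = (−1 + 24)/(−5) = −23/5.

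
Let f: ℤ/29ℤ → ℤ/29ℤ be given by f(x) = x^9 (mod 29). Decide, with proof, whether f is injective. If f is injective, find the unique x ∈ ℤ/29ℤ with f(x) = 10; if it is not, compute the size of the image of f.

Since 29 is prime, the nonzero elements of ℤ/29ℤ form a cyclic group of order 28.
As gcd(9, 28) = 1, raising to the 9th power is a bijection on this group: if s^9 ≡ t^9 then (st^{−1})^9 = 1, and the only element of order dividing gcd(9, 28) = 1 is 1, so s = t.
With f(0) = 0 this makes f injective on all of ℤ/29ℤ, hence bijective (finite equal-size domain and codomain). In particular f is injective.
Since f is injective, we find the preimage of 10. The inverse of x ↦ x^9 on (ℤ/29ℤ)^× is x ↦ x^25, because 9·25 = 225 = 8·28 + 1 ≡ 1 (mod 28) and x^{28} = 1 for x ≠ 0 (Fermat). So f⁻¹(10) = 10^25 mod 29.
Repeated squaring mod 29: 10^1 ≡ 10, 10^2 ≡ 10² = 100 ≡ 13, 10^4 ≡ 13² = 169 ≡ 24, 10^8 ≡ 24² = 576 ≡ 25, 10^16 ≡ 25² = 625 ≡ 16. Since 25 = 16 + 8 + 1, 10^25 ≡ 16·25·10: 16·25 = 400 ≡ 23, then 23·10 = 230 ≡ 27. So 10^25 ≡ 27 (mod 29).
Hence f⁻¹(10) = 27.

27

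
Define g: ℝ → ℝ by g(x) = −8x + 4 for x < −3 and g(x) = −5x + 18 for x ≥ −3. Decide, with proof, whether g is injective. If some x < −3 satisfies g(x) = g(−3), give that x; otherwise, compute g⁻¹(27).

-29/8

Both pieces are strictly decreasing (slopes −8 and −5), so each is injective on its own interval.
The left piece maps (−∞, −3) onto (28, ∞); the right piece maps [−3, ∞) onto (−∞, 33].
These images overlap. In particular g(−3) = 33 (right piece), and solving −8x + 4 = 33 on the left piece gives x = −29/8 < −3.
So g(−29/8) = g(−3) with −29/8 ≠ −3, and g is not injective. This x = −29/8 is the requested value below −3.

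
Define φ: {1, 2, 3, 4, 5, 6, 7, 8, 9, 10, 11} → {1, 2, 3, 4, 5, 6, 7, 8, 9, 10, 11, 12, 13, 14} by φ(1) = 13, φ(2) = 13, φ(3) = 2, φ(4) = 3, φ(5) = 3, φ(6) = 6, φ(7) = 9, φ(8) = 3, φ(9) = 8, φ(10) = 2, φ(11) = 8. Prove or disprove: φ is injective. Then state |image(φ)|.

6

φ(1) = 13 = φ(2) with 1 ≠ 2, so φ is not injective.
The image of φ is {2, 3, 6, 8, 9, 13}, which has 6 elements.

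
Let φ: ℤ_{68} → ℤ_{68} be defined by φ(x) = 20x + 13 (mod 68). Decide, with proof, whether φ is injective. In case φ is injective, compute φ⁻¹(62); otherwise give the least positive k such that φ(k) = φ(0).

17

We have gcd(20, 68) = 4 > 1. Taking x_1 = 0 and x_2 = 17: φ(0) = 13 and φ(17) = 20·17 + 13 = 353 ≡ 13 (mod 68).
So φ(0) = φ(17) while 0 ≠ 17, therefore φ is not injective.
Since φ is not injective, we find the least positive k with φ(k) = φ(0): this means 20k ≡ 0 (mod 68), i.e. 68 ∣ 20k. Since gcd(20, 68) = 4, dividing through by 4 this holds exactly when 17 ∣ 5k, and as gcd(5, 17) = 1, exactly when 17 ∣ k.
The smallest positive such k is 17.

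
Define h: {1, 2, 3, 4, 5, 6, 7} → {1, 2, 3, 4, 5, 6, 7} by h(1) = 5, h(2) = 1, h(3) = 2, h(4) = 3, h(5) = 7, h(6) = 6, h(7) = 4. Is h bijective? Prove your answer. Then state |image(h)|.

7

The values 5, 1, 2, 3, 7, 6, 4 are a permutation of {1, 2, 3, 4, 5, 6, 7}: each element appears exactly once.
So h is injective and surjective, hence bijective.
The image of h is {1, 2, 3, 4, 5, 6, 7}, which has 7 elements.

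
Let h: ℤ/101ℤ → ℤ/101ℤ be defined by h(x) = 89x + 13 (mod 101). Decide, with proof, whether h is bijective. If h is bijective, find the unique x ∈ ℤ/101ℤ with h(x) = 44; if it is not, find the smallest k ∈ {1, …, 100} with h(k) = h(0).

90

Recall: h is injective if h(s) = h(t) implies s = t.
If h(s) = h(t), then 89s ≡ 89t (mod 101). Because gcd(89, 101) = 1, we may cancel 89 to get s ≡ t (mod 101).
We now compute 89⁻¹ mod 101 explicitly. Euclid's algorithm: 101 = 1·89 + 12, 89 = 7·12 + 5, 12 = 2·5 + 2, 5 = 2·2 + 1; back-substituting gives 1 = 42·89 − 37·101, so 89⁻¹ ≡ 42 (mod 101).
Then y ↦ 42(y − 13) is a two-sided inverse to h, so every y ∈ ℤ/101ℤ has a preimage.
So h is bijective.
Since h is bijective, we compute h⁻¹(44): solve 89x + 13 ≡ 44 (mod 101), i.e. 89x ≡ 31 (mod 101).
Multiplying by 89⁻¹ = 42 gives x ≡ 42·31 = 1302 = 12·101 + 90 ≡ 90 (mod 101).
Check: h(90) = 89·90 + 13 = 8023 = 79·101 + 44 ≡ 44 (mod 101).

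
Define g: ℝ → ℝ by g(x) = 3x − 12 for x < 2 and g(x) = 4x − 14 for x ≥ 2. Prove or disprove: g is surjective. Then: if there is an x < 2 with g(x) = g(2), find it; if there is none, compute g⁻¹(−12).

0

Both pieces are strictly increasing (slopes 3 and 4), so each is injective on its own interval.
The left piece maps (−∞, 2) onto (−∞, −6); the right piece maps [2, ∞) onto [−6, ∞).
These images together cover ℝ, so g is surjective.
Because the two images are disjoint, no x < 2 has g(x) = g(2), so we compute g⁻¹(−12): −12 lies in (−∞, −6), so solve 3x − 12 = −12: x = (−12 + 12)/3 = 0.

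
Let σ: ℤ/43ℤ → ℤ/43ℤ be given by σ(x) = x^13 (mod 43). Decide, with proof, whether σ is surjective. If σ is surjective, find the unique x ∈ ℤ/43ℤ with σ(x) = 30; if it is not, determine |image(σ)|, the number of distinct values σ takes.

26

Since 43 is prime, the nonzero elements of ℤ/43ℤ form a cyclic group of order 42.
As gcd(13, 42) = 1, raising to the 13th power is a bijection on this group: if a^13 ≡ b^13 then (ab^{−1})^13 = 1, and the only element of order dividing gcd(13, 42) = 1 is 1, so a = b.
With σ(0) = 0 this makes σ injective on all of ℤ/43ℤ, hence bijective (finite equal-size domain and codomain). In particular σ is surjective.
Since σ is surjective, we find the preimage of 30. The inverse of x ↦ x^13 on (ℤ/43ℤ)^× is x ↦ x^13, because 13·13 = 169 = 4·42 + 1 ≡ 1 (mod 42) and x^{42} = 1 for x ≠ 0 (Fermat). So σ⁻¹(30) = 30^13 mod 43.
Repeated squaring mod 43: 30^1 ≡ 30, 30^2 ≡ 30² = 900 ≡ 40, 30^4 ≡ 40² = 1600 ≡ 9, 30^8 ≡ 9² = 81 ≡ 38. Since 13 = 8 + 4 + 1, 30^13 ≡ 38·9·30: 38·9 = 342 ≡ 41, then 41·30 = 1230 ≡ 26. So 30^13 ≡ 26 (mod 43).
Hence σ⁻¹(30) = 26.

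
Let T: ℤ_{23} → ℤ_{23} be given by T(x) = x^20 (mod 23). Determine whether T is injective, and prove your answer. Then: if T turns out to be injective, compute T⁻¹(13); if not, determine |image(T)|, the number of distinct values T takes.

12

T(11): Repeated squaring mod 23: 11^1 ≡ 11, 11^2 ≡ 11² = 121 ≡ 6, 11^4 ≡ 6² = 36 ≡ 13, 11^8 ≡ 13² = 169 ≡ 8, 11^16 ≡ 8² = 64 ≡ 18. Since 20 = 16 + 4, 11^20 ≡ 18·13: 18·13 = 234 ≡ 4. So 11^20 ≡ 4 (mod 23).
T(12): Repeated squaring mod 23: 12^1 ≡ 12, 12^2 ≡ 12² = 144 ≡ 6, 12^4 ≡ 6² = 36 ≡ 13, 12^8 ≡ 13² = 169 ≡ 8, 12^16 ≡ 8² = 64 ≡ 18. Since 20 = 16 + 4, 12^20 ≡ 18·13: 18·13 = 234 ≡ 4. So 12^20 ≡ 4 (mod 23).
So T(11) = T(12) = 4 while 11 ≠ 12, thus T is not injective.
Since T is not injective, we determine |image(T)|. Computing x^20 mod 23 for each x (by repeated squaring, reducing mod 23 at every step), the values T(0), T(1), …, T(22) are: 0, 1, 6, 18, 13, 12, 16, 8, 9, 2, 3, 4, 4, 3, 2, 9, 8, 16, 12, 13, 18, 6, 1.
The distinct values are {0, 1, 2, 3, 4, 6, 8, 9, 12, 13, 16, 18}; there are 12 of them.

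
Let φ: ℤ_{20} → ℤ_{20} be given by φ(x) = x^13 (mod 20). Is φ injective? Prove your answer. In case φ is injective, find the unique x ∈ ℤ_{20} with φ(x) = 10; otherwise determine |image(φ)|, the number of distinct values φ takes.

φ(0) = 0^13 = 0.
φ(10): Repeated squaring mod 20: 10^1 ≡ 10, 10^2 ≡ 10² = 100 ≡ 0, 10^4 ≡ 0² = 0, 10^8 ≡ 0² = 0. Since 13 = 8 + 4 + 1, 10^13 ≡ 0·0·10: 0·0 = 0, then 0·10 = 0. So 10^13 ≡ 0 (mod 20).
So φ(0) = φ(10) = 0 while 0 ≠ 10, hence φ is not injective.
Since φ is not injective, we determine |image(φ)|. Computing x^13 mod 20 for each x (by repeated squaring, reducing mod 20 at every step), the values φ(0), φ(1), …, φ(19) are: 0, 1, 12, 3, 4, 5, 16, 7, 8, 9, 0, 11, 12, 13, 4, 15, 16, 17, 8, 19.
The distinct values are {0, 1, 3, 4, 5, 7, 8, 9, 11, 12, 13, 15, 16, 17, 19}; there are 15 of them.

15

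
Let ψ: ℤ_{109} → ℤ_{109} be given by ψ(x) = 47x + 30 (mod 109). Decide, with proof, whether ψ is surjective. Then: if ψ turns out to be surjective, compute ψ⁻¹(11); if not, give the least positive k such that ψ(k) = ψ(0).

97

Recall: surjectivity means every element of the codomain has a preimage under ψ.
Since gcd(47, 109) = 1, 47 is invertible modulo 109. Euclid's algorithm: 109 = 2·47 + 15, 47 = 3·15 + 2, 15 = 7·2 + 1; back-substituting gives 1 = 58·47 − 25·109, so 47⁻¹ ≡ 58 (mod 109).
Then y ↦ 58(y − 30) is a two-sided inverse to ψ, so every y ∈ ℤ_{109} has a preimage.
Thus ψ is surjective.
Since ψ is surjective, we compute ψ⁻¹(11): solve 47x + 30 ≡ 11 (mod 109), i.e. 47x ≡ 90 (mod 109).
Multiplying by 47⁻¹ = 58 gives x ≡ 58·90 = 5220 = 47·109 + 97 ≡ 97 (mod 109).
Check: ψ(97) = 47·97 + 30 = 4589 = 42·109 + 11 ≡ 11 (mod 109).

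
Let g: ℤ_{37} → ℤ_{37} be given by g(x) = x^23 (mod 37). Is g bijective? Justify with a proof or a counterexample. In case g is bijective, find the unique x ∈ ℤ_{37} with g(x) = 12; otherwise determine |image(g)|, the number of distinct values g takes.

Since 37 is prime, the nonzero elements of ℤ_{37} form a cyclic group of order 36.
As gcd(23, 36) = 1, raising to the 23rd power is a bijection on this group: if u^23 ≡ v^23 then (uv^{−1})^23 = 1, and the only element of order dividing gcd(23, 36) = 1 is 1, so u = v.
With g(0) = 0 this makes g injective on all of ℤ_{37}, hence bijective (finite equal-size domain and codomain). In particular g is bijective.
Since g is bijective, we find the preimage of 12. The inverse of x ↦ x^23 on (ℤ_{37})^× is x ↦ x^11, because 23·11 = 253 = 7·36 + 1 ≡ 1 (mod 36) and x^{36} = 1 for x ≠ 0 (Fermat). So g⁻¹(12) = 12^11 mod 37.
Repeated squaring mod 37: 12^1 ≡ 12, 12^2 ≡ 12² = 144 ≡ 33, 12^4 ≡ 33² = 1089 ≡ 16, 12^8 ≡ 16² = 256 ≡ 34. Since 11 = 8 + 2 + 1, 12^11 ≡ 34·33·12: 34·33 = 1122 ≡ 12, then 12·12 = 144 ≡ 33. So 12^11 ≡ 33 (mod 37).
Hence g⁻¹(12) = 33.

33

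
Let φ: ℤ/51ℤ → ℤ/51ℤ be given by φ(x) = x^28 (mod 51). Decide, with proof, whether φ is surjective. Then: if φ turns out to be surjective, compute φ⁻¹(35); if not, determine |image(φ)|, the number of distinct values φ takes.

10

φ(1) = 1^28 = 1.
φ(4): Repeated squaring mod 51: 4^1 ≡ 4, 4^2 ≡ 4² = 16, 4^4 ≡ 16² = 256 ≡ 1, 4^8 ≡ 1² = 1, 4^16 ≡ 1² = 1. Since 28 = 16 + 8 + 4, 4^28 ≡ 1·1·1: 1·1 = 1, then 1·1 = 1. So 4^28 ≡ 1 (mod 51).
So φ(1) = φ(4) = 1 while 1 ≠ 4, thus φ is not injective.
A non-injective map from the 51-element set ℤ/51ℤ to itself takes at most 50 distinct values, so it cannot be surjective. Therefore φ is not surjective.
Since φ is not surjective, we determine |image(φ)|. Computing x^28 mod 51 for each x (by repeated squaring, reducing mod 51 at every step), the values φ(0), φ(1), …, φ(50) are: 0, 1, 16, 21, 1, 4, 30, 13, 16, 33, 13, 13, 21, 1, 4, 33, 1, 34, 18, 16, 4, 18, 4, 13, 30, 16, 16, 30, 13, 4, 18, 4, 16, 18, 34, 1, 33, 4, 1, 21, 13, 13, 33, 16, 13, 30, 4, 1, 21, 16, 1.
The distinct values are {0, 1, 4, 13, 16, 18, 21, 30, 33, 34}; there are 10 of them.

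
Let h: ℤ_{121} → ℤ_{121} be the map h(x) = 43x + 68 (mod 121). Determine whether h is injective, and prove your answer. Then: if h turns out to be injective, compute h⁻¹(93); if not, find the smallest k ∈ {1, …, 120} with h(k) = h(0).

85

If h(u) = h(v), then 43u ≡ 43v (mod 121). Because gcd(43, 121) = 1, we may cancel 43 to get u ≡ v (mod 121).
Therefore h is injective.
We now compute 43⁻¹ mod 121 explicitly. Euclid's algorithm: 121 = 2·43 + 35, 43 = 1·35 + 8, 35 = 4·8 + 3, 8 = 2·3 + 2, 3 = 1·2 + 1; back-substituting gives 1 = 76·43 − 27·121, so 43⁻¹ ≡ 76 (mod 121).
Since h is injective, we compute h⁻¹(93): solve 43x + 68 ≡ 93 (mod 121), i.e. 43x ≡ 25 (mod 121).
Multiplying by 43⁻¹ = 76 gives x ≡ 76·25 = 1900 = 15·121 + 85 ≡ 85 (mod 121).
Check: h(85) = 43·85 + 68 = 3723 = 30·121 + 93 ≡ 93 (mod 121).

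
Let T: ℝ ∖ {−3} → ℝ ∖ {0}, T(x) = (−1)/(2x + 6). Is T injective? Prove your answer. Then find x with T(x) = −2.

Suppose T(s) = T(t). Cross-multiplying: (−1)(2t + 6) = (−1)(2s + 6).
Expanding both sides and cancelling the symmetric terms leaves 2·(s − t) = 0. Since 2 ≠ 0, s = t. Therefore T is injective.
Solving T(x) = −2: cross-multiplying gives −1 = −2(2x + 6), which rearranges to 4x = −11, so x = −11/4.

-11/4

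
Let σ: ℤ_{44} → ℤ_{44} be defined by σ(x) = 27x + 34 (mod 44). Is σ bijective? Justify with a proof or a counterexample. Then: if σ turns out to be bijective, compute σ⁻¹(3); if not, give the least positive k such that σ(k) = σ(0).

By definition, σ is injective when σ(x_1) = σ(x_2) forces x_1 = x_2.
If σ(x_1) = σ(x_2), then 27x_1 ≡ 27x_2 (mod 44). Because gcd(27, 44) = 1, we may cancel 27 to get x_1 ≡ x_2 (mod 44).
We now compute 27⁻¹ mod 44 explicitly. Euclid's algorithm: 44 = 1·27 + 17, 27 = 1·17 + 10, 17 = 1·10 + 7, 10 = 1·7 + 3, 7 = 2·3 + 1; back-substituting gives 1 = 31·27 − 19·44, so 27⁻¹ ≡ 31 (mod 44).
For any y ∈ ℤ_{44}, x = 31(y − 34) mod 44 satisfies σ(x) = 27·31(y − 34) + 34 ≡ y (since 27·31 ≡ 1 mod 44). So every y has a preimage.
Hence σ is bijective.
Since σ is bijective, we compute σ⁻¹(3): solve 27x + 34 ≡ 3 (mod 44), i.e. 27x ≡ 13 (mod 44).
Multiplying by 27⁻¹ = 31 gives x ≡ 31·13 = 403 = 9·44 + 7 ≡ 7 (mod 44).
Check: σ(7) = 27·7 + 34 = 223 = 5·44 + 3 ≡ 3 (mod 44).

7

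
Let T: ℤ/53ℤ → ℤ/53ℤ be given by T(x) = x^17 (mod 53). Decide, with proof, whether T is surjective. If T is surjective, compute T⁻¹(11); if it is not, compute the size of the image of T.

9

Since 53 is prime, the nonzero elements of ℤ/53ℤ form a cyclic group of order 52.
As gcd(17, 52) = 1, raising to the 17th power is a bijection on this group: if u^17 ≡ v^17 then (uv^{−1})^17 = 1, and the only element of order dividing gcd(17, 52) = 1 is 1, so u = v.
With T(0) = 0 this makes T injective on all of ℤ/53ℤ, hence bijective (finite equal-size domain and codomain). In particular T is surjective.
Since T is surjective, we find the preimage of 11. The inverse of x ↦ x^17 on (ℤ/53ℤ)^× is x ↦ x^49, because 17·49 = 833 = 16·52 + 1 ≡ 1 (mod 52) and x^{52} = 1 for x ≠ 0 (Fermat). So T⁻¹(11) = 11^49 mod 53.
Repeated squaring mod 53: 11^1 ≡ 11, 11^2 ≡ 11² = 121 ≡ 15, 11^4 ≡ 15² = 225 ≡ 13, 11^8 ≡ 13² = 169 ≡ 10, 11^16 ≡ 10² = 100 ≡ 47, 11^32 ≡ 47² = 2209 ≡ 36. Since 49 = 32 + 16 + 1, 11^49 ≡ 36·47·11: 36·47 = 1692 ≡ 49, then 49·11 = 539 ≡ 9. So 11^49 ≡ 9 (mod 53).
Hence T⁻¹(11) = 9.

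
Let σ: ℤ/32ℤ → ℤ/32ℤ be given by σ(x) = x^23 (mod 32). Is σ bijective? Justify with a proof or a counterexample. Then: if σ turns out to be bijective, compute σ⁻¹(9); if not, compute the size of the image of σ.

σ(0) = 0^23 = 0.
σ(2): Repeated squaring mod 32: 2^1 ≡ 2, 2^2 ≡ 2² = 4, 2^4 ≡ 4² = 16, 2^8 ≡ 16² = 256 ≡ 0, 2^16 ≡ 0² = 0. Since 23 = 16 + 4 + 2 + 1, 2^23 ≡ 0·16·4·2: 0·16 = 0, then 0·4 = 0, then 0·2 = 0. So 2^23 ≡ 0 (mod 32).
So σ(0) = σ(2) = 0 while 0 ≠ 2, hence σ is not injective, hence not bijective.
Since σ is not bijective, we determine |image(σ)|. Computing x^23 mod 32 for each x (by repeated squaring, reducing mod 32 at every step), the values σ(0), σ(1), …, σ(31) are: 0, 1, 0, 11, 0, 13, 0, 23, 0, 25, 0, 3, 0, 5, 0, 15, 0, 17, 0, 27, 0, 29, 0, 7, 0, 9, 0, 19, 0, 21, 0, 31.
The distinct values are {0, 1, 3, 5, 7, 9, 11, 13, 15, 17, 19, 21, 23, 25, 27, 29, 31}; there are 17 of them.

17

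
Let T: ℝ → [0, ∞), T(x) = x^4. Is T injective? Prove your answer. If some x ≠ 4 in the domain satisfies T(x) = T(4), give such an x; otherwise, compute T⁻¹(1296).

-4

T(4) = 256 = (−4)^4 = T(−4) (since 4 is even), with 4 ≠ −4. So T is not injective.
For the follow-up, such an x exists: taking x = −4 ∈ ℝ gives T(−4) = 256 = T(4) with −4 ≠ 4.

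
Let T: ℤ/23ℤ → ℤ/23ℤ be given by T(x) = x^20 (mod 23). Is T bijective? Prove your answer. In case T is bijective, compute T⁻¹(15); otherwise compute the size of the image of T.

12

T(11): Repeated squaring mod 23: 11^1 ≡ 11, 11^2 ≡ 11² = 121 ≡ 6, 11^4 ≡ 6² = 36 ≡ 13, 11^8 ≡ 13² = 169 ≡ 8, 11^16 ≡ 8² = 64 ≡ 18. Since 20 = 16 + 4, 11^20 ≡ 18·13: 18·13 = 234 ≡ 4. So 11^20 ≡ 4 (mod 23).
T(12): Repeated squaring mod 23: 12^1 ≡ 12, 12^2 ≡ 12² = 144 ≡ 6, 12^4 ≡ 6² = 36 ≡ 13, 12^8 ≡ 13² = 169 ≡ 8, 12^16 ≡ 8² = 64 ≡ 18. Since 20 = 16 + 4, 12^20 ≡ 18·13: 18·13 = 234 ≡ 4. So 12^20 ≡ 4 (mod 23).
So T(11) = T(12) = 4 while 11 ≠ 12, thus T is not injective, hence not bijective.
Since T is not bijective, we determine |image(T)|. Computing x^20 mod 23 for each x (by repeated squaring, reducing mod 23 at every step), the values T(0), T(1), …, T(22) are: 0, 1, 6, 18, 13, 12, 16, 8, 9, 2, 3, 4, 4, 3, 2, 9, 8, 16, 12, 13, 18, 6, 1.
The distinct values are {0, 1, 2, 3, 4, 6, 8, 9, 12, 13, 16, 18}; there are 12 of them.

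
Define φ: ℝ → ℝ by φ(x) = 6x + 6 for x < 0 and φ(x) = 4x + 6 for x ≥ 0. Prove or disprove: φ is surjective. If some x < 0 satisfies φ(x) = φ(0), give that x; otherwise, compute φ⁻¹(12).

Both pieces are strictly increasing (slopes 6 and 4), so each is injective on its own interval.
The left piece maps (−∞, 0) onto (−∞, 6); the right piece maps [0, ∞) onto [6, ∞).
These images together cover ℝ, so φ is surjective.
Because the two images are disjoint, no x < 0 has φ(x) = φ(0), so we compute φ⁻¹(12): 12 lies in [6, ∞), so solve 4x + 6 = 12: x = (12 − 6)/4 = 3/2.

3/2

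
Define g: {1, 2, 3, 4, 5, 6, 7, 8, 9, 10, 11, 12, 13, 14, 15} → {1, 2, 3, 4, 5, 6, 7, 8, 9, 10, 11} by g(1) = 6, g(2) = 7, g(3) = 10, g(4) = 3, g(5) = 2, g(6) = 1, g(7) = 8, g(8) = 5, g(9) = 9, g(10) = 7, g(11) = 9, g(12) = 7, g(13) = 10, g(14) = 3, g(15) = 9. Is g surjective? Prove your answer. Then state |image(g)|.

No element maps to 4, so g is not surjective.
The image of g is {1, 2, 3, 5, 6, 7, 8, 9, 10}, which has 9 elements.

9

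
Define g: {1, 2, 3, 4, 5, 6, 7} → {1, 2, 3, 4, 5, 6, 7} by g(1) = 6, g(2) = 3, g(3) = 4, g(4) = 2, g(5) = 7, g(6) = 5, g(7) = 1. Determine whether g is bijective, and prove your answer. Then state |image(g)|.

7

The values 6, 3, 4, 2, 7, 5, 1 are a permutation of {1, 2, 3, 4, 5, 6, 7}: each element appears exactly once.
So g is injective and surjective, hence bijective.
The image of g is {1, 2, 3, 4, 5, 6, 7}, which has 7 elements.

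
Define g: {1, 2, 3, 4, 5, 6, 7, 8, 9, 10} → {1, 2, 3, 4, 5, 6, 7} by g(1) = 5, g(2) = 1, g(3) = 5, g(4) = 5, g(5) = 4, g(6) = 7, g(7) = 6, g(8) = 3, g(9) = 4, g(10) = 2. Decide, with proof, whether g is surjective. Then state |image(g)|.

Every element of the codomain has a preimage: 1 = g(2), 2 = g(10), 3 = g(8), 4 = g(5), 5 = g(1), 6 = g(7), 7 = g(6).
Thus g is surjective.
The image of g is {1, 2, 3, 4, 5, 6, 7}, which has 7 elements.

7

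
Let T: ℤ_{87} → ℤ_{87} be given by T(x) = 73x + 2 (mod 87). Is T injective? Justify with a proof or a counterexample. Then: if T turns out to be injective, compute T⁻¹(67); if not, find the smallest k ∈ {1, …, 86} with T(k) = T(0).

Suppose T(x_1) = T(x_2) in ℤ_{87}. Then 73x_1 + 2 ≡ 73x_2 + 2 (mod 87), hence 73(x_1 − x_2) ≡ 0 (mod 87).
Since gcd(73, 87) = 1, 73 is invertible modulo 87, so x_1 − x_2 ≡ 0 (mod 87), i.e. x_1 = x_2.
Thus T is injective.
We now compute 73⁻¹ mod 87 explicitly. Euclid's algorithm: 87 = 1·73 + 14, 73 = 5·14 + 3, 14 = 4·3 + 2, 3 = 1·2 + 1; back-substituting gives 1 = 31·73 − 26·87, so 73⁻¹ ≡ 31 (mod 87).
Since T is injective, we compute T⁻¹(67): solve 73x + 2 ≡ 67 (mod 87), i.e. 73x ≡ 65 (mod 87).
Multiplying by 73⁻¹ = 31 gives x ≡ 31·65 = 2015 = 23·87 + 14 ≡ 14 (mod 87).
Check: T(14) = 73·14 + 2 = 1024 = 11·87 + 67 ≡ 67 (mod 87).

14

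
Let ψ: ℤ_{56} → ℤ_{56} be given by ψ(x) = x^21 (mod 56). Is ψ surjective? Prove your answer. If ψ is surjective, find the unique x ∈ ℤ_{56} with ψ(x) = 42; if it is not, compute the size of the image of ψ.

15

ψ(2): Repeated squaring mod 56: 2^1 ≡ 2, 2^2 ≡ 2² = 4, 2^4 ≡ 4² = 16, 2^8 ≡ 16² = 256 ≡ 32, 2^16 ≡ 32² = 1024 ≡ 16. Since 21 = 16 + 4 + 1, 2^21 ≡ 16·16·2: 16·16 = 256 ≡ 32, then 32·2 = 64 ≡ 8. So 2^21 ≡ 8 (mod 56).
ψ(4): Repeated squaring mod 56: 4^1 ≡ 4, 4^2 ≡ 4² = 16, 4^4 ≡ 16² = 256 ≡ 32, 4^8 ≡ 32² = 1024 ≡ 16, 4^16 ≡ 16² = 256 ≡ 32. Since 21 = 16 + 4 + 1, 4^21 ≡ 32·32·4: 32·32 = 1024 ≡ 16, then 16·4 = 64 ≡ 8. So 4^21 ≡ 8 (mod 56).
So ψ(2) = ψ(4) = 8 while 2 ≠ 4, hence ψ is not injective.
A non-injective map from the 56-element set ℤ_{56} to itself takes at most 55 distinct values, so it cannot be surjective. Therefore ψ is not surjective.
Since ψ is not surjective, we determine |image(ψ)|. Computing x^21 mod 56 for each x (by repeated squaring, reducing mod 56 at every step), the values ψ(0), ψ(1), …, ψ(55) are: 0, 1, 8, 27, 8, 13, 48, 7, 8, 1, 48, 43, 48, 13, 0, 15, 8, 41, 8, 27, 48, 21, 8, 15, 48, 1, 48, 27, 0, 29, 8, 55, 8, 41, 48, 35, 8, 29, 48, 15, 48, 41, 0, 43, 8, 13, 8, 55, 48, 49, 8, 43, 48, 29, 48, 55.
The distinct values are {0, 1, 7, 8, 13, 15, 21, 27, 29, 35, 41, 43, 48, 49, 55}; there are 15 of them.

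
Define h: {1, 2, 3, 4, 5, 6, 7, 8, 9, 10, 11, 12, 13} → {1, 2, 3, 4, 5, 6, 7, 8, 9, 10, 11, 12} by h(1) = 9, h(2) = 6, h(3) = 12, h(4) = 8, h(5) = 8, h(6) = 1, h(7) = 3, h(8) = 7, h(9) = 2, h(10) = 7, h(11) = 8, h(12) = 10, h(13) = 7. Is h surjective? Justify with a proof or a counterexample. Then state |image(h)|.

9

No element maps to 4, so h is not surjective.
The image of h is {1, 2, 3, 6, 7, 8, 9, 10, 12}, which has 9 elements.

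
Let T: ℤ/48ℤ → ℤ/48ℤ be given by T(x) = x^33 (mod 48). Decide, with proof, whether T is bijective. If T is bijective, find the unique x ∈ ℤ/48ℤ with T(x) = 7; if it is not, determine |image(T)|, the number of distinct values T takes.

27

T(0) = 0^33 = 0.
T(6): Repeated squaring mod 48: 6^1 ≡ 6, 6^2 ≡ 6² = 36, 6^4 ≡ 36² = 1296 ≡ 0, 6^8 ≡ 0² = 0, 6^16 ≡ 0² = 0, 6^32 ≡ 0² = 0. Since 33 = 32 + 1, 6^33 ≡ 0·6: 0·6 = 0. So 6^33 ≡ 0 (mod 48).
So T(0) = T(6) = 0 while 0 ≠ 6, hence T is not injective, hence not bijective.
Since T is not bijective, we determine |image(T)|. Computing x^33 mod 48 for each x (by repeated squaring, reducing mod 48 at every step), the values T(0), T(1), …, T(47) are: 0, 1, 32, 3, 16, 5, 0, 7, 32, 9, 16, 11, 0, 13, 32, 15, 16, 17, 0, 19, 32, 21, 16, 23, 0, 25, 32, 27, 16, 29, 0, 31, 32, 33, 16, 35, 0, 37, 32, 39, 16, 41, 0, 43, 32, 45, 16, 47.
The distinct values are {0, 1, 3, 5, 7, 9, 11, 13, 15, 16, 17, 19, 21, 23, 25, 27, 29, 31, 32, 33, 35, 37, 39, 41, 43, 45, 47}; there are 27 of them.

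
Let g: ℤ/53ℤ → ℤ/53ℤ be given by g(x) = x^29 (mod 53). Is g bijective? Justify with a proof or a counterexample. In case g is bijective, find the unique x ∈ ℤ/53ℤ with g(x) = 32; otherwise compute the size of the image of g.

41

Since 53 is prime, the nonzero elements of ℤ/53ℤ form a cyclic group of order 52.
As gcd(29, 52) = 1, raising to the 29th power is a bijection on this group: if u^29 ≡ v^29 then (uv^{−1})^29 = 1, and the only element of order dividing gcd(29, 52) = 1 is 1, so u = v.
With g(0) = 0 this makes g injective on all of ℤ/53ℤ, hence bijective (finite equal-size domain and codomain). In particular g is bijective.
Since g is bijective, we find the preimage of 32. The inverse of x ↦ x^29 on (ℤ/53ℤ)^× is x ↦ x^9, because 29·9 = 261 = 5·52 + 1 ≡ 1 (mod 52) and x^{52} = 1 for x ≠ 0 (Fermat). So g⁻¹(32) = 32^9 mod 53.
Repeated squaring mod 53: 32^1 ≡ 32, 32^2 ≡ 32² = 1024 ≡ 17, 32^4 ≡ 17² = 289 ≡ 24, 32^8 ≡ 24² = 576 ≡ 46. Since 9 = 8 + 1, 32^9 ≡ 46·32: 46·32 = 1472 ≡ 41. So 32^9 ≡ 41 (mod 53).
Hence g⁻¹(32) = 41.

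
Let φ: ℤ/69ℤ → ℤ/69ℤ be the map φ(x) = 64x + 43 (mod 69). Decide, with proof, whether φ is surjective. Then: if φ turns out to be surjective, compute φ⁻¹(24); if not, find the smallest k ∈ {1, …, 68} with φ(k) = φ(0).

59

Since gcd(64, 69) = 1, 64 is invertible modulo 69. Euclid's algorithm: 69 = 1·64 + 5, 64 = 12·5 + 4, 5 = 1·4 + 1; back-substituting gives 1 = 55·64 − 51·69, so 64⁻¹ ≡ 55 (mod 69).
Then y ↦ 55(y − 43) is a two-sided inverse to φ, so every y ∈ ℤ/69ℤ has a preimage.
Therefore φ is surjective.
Since φ is surjective, we compute φ⁻¹(24): solve 64x + 43 ≡ 24 (mod 69), i.e. 64x ≡ 50 (mod 69).
Multiplying by 64⁻¹ = 55 gives x ≡ 55·50 = 2750 = 39·69 + 59 ≡ 59 (mod 69).
Check: φ(59) = 64·59 + 43 = 3819 = 55·69 + 24 ≡ 24 (mod 69).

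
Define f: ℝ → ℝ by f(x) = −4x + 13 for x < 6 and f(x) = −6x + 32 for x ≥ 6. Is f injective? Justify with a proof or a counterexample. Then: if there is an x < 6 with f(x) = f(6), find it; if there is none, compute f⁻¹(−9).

17/4

Both pieces are strictly decreasing (slopes −4 and −6), so each is injective on its own interval.
The left piece maps (−∞, 6) onto (−11, ∞); the right piece maps [6, ∞) onto (−∞, −4].
These images overlap. In particular f(6) = −4 (right piece), and solving −4x + 13 = −4 on the left piece gives x = 17/4 < 6.
So f(17/4) = f(6) with 17/4 ≠ 6, and f is not injective. This x = 17/4 is the requested value below 6.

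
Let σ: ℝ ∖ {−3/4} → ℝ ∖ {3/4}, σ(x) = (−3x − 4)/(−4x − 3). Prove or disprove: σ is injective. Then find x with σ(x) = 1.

1

Suppose σ(a) = σ(b). Cross-multiplying: (−3a − 4)(−4b − 3) = (−3b − 4)(−4a − 3).
Expanding both sides and cancelling the symmetric terms leaves −7·(a − b) = 0. Since −7 ≠ 0, a = b. Thus σ is injective.
Solving σ(x) = 1: cross-multiplying gives −3x − 4 = 1(−4x − 3), which rearranges to 1x = 1, so x = 1.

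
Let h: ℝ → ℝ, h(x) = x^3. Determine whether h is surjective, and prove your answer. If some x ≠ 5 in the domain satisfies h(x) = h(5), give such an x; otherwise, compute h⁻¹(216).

For any y ∈ ℝ, x = y^{1/3} ∈ ℝ gives h(x) = y, so h is surjective.
Since x ↦ x^3 is strictly increasing on ℝ, it is injective there, so no x ≠ 5 in the domain has h(x) = h(5). We therefore compute h⁻¹(216) = 216^{1/3} = 6 (indeed 6^3 = 216).

6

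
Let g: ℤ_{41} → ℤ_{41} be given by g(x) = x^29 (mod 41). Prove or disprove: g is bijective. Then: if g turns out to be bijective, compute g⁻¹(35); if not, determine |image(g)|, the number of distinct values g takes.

Since 41 is prime, the nonzero elements of ℤ_{41} form a cyclic group of order 40.
As gcd(29, 40) = 1, raising to the 29th power is a bijection on this group: if a^29 ≡ b^29 then (ab^{−1})^29 = 1, and the only element of order dividing gcd(29, 40) = 1 is 1, so a = b.
With g(0) = 0 this makes g injective on all of ℤ_{41}, hence bijective (finite equal-size domain and codomain). In particular g is bijective.
Since g is bijective, we find the preimage of 35. The inverse of x ↦ x^29 on (ℤ_{41})^× is x ↦ x^29, because 29·29 = 841 = 21·40 + 1 ≡ 1 (mod 40) and x^{40} = 1 for x ≠ 0 (Fermat). So g⁻¹(35) = 35^29 mod 41.
Repeated squaring mod 41: 35^1 ≡ 35, 35^2 ≡ 35² = 1225 ≡ 36, 35^4 ≡ 36² = 1296 ≡ 25, 35^8 ≡ 25² = 625 ≡ 10, 35^16 ≡ 10² = 100 ≡ 18. Since 29 = 16 + 8 + 4 + 1, 35^29 ≡ 18·10·25·35: 18·10 = 180 ≡ 16, then 16·25 = 400 ≡ 31, then 31·35 = 1085 ≡ 19. So 35^29 ≡ 19 (mod 41).
Hence g⁻¹(35) = 19.

19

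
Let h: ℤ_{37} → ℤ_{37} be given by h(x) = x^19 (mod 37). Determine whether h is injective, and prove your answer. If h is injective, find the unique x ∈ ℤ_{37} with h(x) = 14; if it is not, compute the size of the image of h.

23

Since 37 is prime, the nonzero elements of ℤ_{37} form a cyclic group of order 36.
As gcd(19, 36) = 1, raising to the 19th power is a bijection on this group: if a^19 ≡ b^19 then (ab^{−1})^19 = 1, and the only element of order dividing gcd(19, 36) = 1 is 1, so a = b.
With h(0) = 0 this makes h injective on all of ℤ_{37}, hence bijective (finite equal-size domain and codomain). In particular h is injective.
Since h is injective, we find the preimage of 14. The inverse of x ↦ x^19 on (ℤ_{37})^× is x ↦ x^19, because 19·19 = 361 = 10·36 + 1 ≡ 1 (mod 36) and x^{36} = 1 for x ≠ 0 (Fermat). So h⁻¹(14) = 14^19 mod 37.
Repeated squaring mod 37: 14^1 ≡ 14, 14^2 ≡ 14² = 196 ≡ 11, 14^4 ≡ 11² = 121 ≡ 10, 14^8 ≡ 10² = 100 ≡ 26, 14^16 ≡ 26² = 676 ≡ 10. Since 19 = 16 + 2 + 1, 14^19 ≡ 10·11·14: 10·11 = 110 ≡ 36, then 36·14 = 504 ≡ 23. So 14^19 ≡ 23 (mod 37).
Hence h⁻¹(14) = 23.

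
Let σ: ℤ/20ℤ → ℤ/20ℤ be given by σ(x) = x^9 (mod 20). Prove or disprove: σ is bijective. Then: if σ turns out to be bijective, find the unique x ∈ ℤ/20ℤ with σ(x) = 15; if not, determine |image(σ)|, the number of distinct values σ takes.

σ(0) = 0^9 = 0.
σ(10): Repeated squaring mod 20: 10^1 ≡ 10, 10^2 ≡ 10² = 100 ≡ 0, 10^4 ≡ 0² = 0, 10^8 ≡ 0² = 0. Since 9 = 8 + 1, 10^9 ≡ 0·10: 0·10 = 0. So 10^9 ≡ 0 (mod 20).
So σ(0) = σ(10) = 0 while 0 ≠ 10, therefore σ is not injective, hence not bijective.
Since σ is not bijective, we determine |image(σ)|. Computing x^9 mod 20 for each x (by repeated squaring, reducing mod 20 at every step), the values σ(0), σ(1), …, σ(19) are: 0, 1, 12, 3, 4, 5, 16, 7, 8, 9, 0, 11, 12, 13, 4, 15, 16, 17, 8, 19.
The distinct values are {0, 1, 3, 4, 5, 7, 8, 9, 11, 12, 13, 15, 16, 17, 19}; there are 15 of them.

15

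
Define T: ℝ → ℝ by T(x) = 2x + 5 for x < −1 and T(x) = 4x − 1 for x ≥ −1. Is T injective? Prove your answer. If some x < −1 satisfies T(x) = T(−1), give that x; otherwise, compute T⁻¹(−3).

-5

Both pieces are strictly increasing (slopes 2 and 4), so each is injective on its own interval.
The left piece maps (−∞, −1) onto (−∞, 3); the right piece maps [−1, ∞) onto [−5, ∞).
These images overlap. In particular T(−1) = −5 (right piece), and solving 2x + 5 = −5 on the left piece gives x = −5 < −1.
So T(−5) = T(−1) with −5 ≠ −1, and T is not injective. This x = −5 is the requested value below −1.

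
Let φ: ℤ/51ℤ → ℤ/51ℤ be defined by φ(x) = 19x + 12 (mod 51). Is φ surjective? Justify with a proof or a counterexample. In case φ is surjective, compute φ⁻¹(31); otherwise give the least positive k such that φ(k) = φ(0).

1

By definition, φ is surjective if every y in the codomain equals φ(x) for some x in the domain.
Since gcd(19, 51) = 1, 19 is invertible modulo 51. Euclid's algorithm: 51 = 2·19 + 13, 19 = 1·13 + 6, 13 = 2·6 + 1; back-substituting gives 1 = 43·19 − 16·51, so 19⁻¹ ≡ 43 (mod 51).
Then y ↦ 43(y − 12) is a two-sided inverse to φ, so every y ∈ ℤ/51ℤ has a preimage.
Thus φ is surjective.
Since φ is surjective, we compute φ⁻¹(31): solve 19x + 12 ≡ 31 (mod 51), i.e. 19x ≡ 19 (mod 51).
Multiplying by 19⁻¹ = 43 gives x ≡ 43·19 = 817 = 16·51 + 1 ≡ 1 (mod 51).
Check: φ(1) = 19·1 + 12 = 31 ≡ 31 (mod 51).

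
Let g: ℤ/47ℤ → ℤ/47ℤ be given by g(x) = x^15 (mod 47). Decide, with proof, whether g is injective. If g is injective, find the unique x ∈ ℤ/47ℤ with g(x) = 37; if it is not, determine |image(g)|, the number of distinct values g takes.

18

Since 47 is prime, the nonzero elements of ℤ/47ℤ form a cyclic group of order 46.
As gcd(15, 46) = 1, raising to the 15th power is a bijection on this group: if a^15 ≡ b^15 then (ab^{−1})^15 = 1, and the only element of order dividing gcd(15, 46) = 1 is 1, so a = b.
With g(0) = 0 this makes g injective on all of ℤ/47ℤ, hence bijective (finite equal-size domain and codomain). In particular g is injective.
Since g is injective, we find the preimage of 37. The inverse of x ↦ x^15 on (ℤ/47ℤ)^× is x ↦ x^43, because 15·43 = 645 = 14·46 + 1 ≡ 1 (mod 46) and x^{46} = 1 for x ≠ 0 (Fermat). So g⁻¹(37) = 37^43 mod 47.
Repeated squaring mod 47: 37^1 ≡ 37, 37^2 ≡ 37² = 1369 ≡ 6, 37^4 ≡ 6² = 36, 37^8 ≡ 36² = 1296 ≡ 27, 37^16 ≡ 27² = 729 ≡ 24, 37^32 ≡ 24² = 576 ≡ 12. Since 43 = 32 + 8 + 2 + 1, 37^43 ≡ 12·27·6·37: 12·27 = 324 ≡ 42, then 42·6 = 252 ≡ 17, then 17·37 = 629 ≡ 18. So 37^43 ≡ 18 (mod 47).
Hence g⁻¹(37) = 18.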